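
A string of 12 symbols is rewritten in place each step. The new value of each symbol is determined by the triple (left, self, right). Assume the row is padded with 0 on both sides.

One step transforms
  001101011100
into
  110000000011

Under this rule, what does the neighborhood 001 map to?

At position 1 the neighborhood is 001; the next row has 1 there.

1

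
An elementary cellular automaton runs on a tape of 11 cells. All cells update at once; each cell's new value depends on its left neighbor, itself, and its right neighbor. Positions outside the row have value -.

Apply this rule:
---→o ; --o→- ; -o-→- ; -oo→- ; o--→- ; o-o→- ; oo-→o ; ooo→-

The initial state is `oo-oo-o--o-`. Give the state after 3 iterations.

ooooo-----o

-o--o------
------ooooo
ooooo-----o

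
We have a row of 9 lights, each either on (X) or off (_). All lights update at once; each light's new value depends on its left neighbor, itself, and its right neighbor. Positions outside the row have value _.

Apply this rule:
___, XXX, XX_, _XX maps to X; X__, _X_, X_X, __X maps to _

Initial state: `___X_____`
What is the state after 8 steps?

XX___XXXX
XX_X_XXXX
XX___XXXX  (repeats step 1; period 2)
step 8: XX_X_XXXX

XX_X_XXXX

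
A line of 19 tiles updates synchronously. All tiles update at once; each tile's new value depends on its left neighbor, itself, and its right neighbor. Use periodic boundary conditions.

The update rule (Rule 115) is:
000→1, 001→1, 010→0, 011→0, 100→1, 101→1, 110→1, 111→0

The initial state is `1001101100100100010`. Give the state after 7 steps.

1011011011011101101

0110110111011011101
1011011001101100110
0101101110110111011
1010110011011001101
1101011101101110110
0110100110110011011
1011011011011101101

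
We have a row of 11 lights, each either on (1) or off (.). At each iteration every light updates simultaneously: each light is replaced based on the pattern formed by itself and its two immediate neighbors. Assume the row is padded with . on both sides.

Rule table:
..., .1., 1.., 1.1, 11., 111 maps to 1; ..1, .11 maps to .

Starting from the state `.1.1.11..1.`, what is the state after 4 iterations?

11..1111.11

iteration 1: .1111.11.11
iteration 2: ..1111.11.1
iteration 3: 1..1111.111
iteration 4: 11..1111.11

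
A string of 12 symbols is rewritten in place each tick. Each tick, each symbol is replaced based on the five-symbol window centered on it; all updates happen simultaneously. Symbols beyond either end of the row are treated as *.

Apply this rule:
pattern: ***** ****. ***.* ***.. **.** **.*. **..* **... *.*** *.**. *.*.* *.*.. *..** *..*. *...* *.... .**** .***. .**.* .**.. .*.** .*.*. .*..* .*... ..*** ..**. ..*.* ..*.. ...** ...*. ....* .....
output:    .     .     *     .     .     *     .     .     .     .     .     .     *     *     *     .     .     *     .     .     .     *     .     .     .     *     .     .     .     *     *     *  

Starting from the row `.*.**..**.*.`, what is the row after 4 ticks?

tick 1: *.....**.*..
tick 2: ...**.*.*..*
tick 3: .*.*.*.*..*.
tick 4: *.*.*.*..*..

*.*.*.*..*..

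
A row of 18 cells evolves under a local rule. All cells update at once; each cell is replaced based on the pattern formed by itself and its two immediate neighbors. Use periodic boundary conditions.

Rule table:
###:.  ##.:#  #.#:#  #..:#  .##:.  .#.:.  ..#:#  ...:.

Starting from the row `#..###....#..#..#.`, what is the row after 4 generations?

.##..##..#.##.##.#
#.###.###.#.##.##.
.#..##..##.#.##.##
#.##.###.##.#.##.#

#.##.###.##.#.##.#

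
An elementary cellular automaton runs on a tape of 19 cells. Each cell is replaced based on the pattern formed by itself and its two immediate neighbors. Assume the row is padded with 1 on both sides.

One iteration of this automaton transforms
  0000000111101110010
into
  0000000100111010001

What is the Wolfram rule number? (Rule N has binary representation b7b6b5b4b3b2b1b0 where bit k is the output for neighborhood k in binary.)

104

position 8: 111 → 0  (bit 7 = 0)
position 10: 110 → 1  (bit 6 = 1)
position 11: 101 → 1  (bit 5 = 1)
position 0: 100 → 0  (bit 4 = 0)
position 7: 011 → 1  (bit 3 = 1)
position 17: 010 → 0  (bit 2 = 0)
position 6: 001 → 0  (bit 1 = 0)
position 1: 000 → 0  (bit 0 = 0)
bits b7..b0 = 01101000 = 104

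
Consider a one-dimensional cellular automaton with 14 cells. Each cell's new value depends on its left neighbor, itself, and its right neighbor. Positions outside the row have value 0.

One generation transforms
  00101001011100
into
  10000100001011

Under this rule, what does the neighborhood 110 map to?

0

At position 11 the neighborhood is 110; the next row has 0 there.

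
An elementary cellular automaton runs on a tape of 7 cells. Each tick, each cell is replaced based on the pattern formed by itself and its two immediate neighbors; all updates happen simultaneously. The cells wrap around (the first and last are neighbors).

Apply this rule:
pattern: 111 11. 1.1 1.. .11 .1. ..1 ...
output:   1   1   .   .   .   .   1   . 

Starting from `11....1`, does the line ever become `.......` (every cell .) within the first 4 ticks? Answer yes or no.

tick 1: 11...1.
tick 2: .1..1..
tick 3: 1..1...
tick 4: ..1...1
tick 4 is ..1...1, still not uniform .

no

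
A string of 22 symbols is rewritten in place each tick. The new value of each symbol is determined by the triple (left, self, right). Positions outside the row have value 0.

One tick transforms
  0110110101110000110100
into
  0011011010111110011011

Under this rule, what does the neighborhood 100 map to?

1

At position 12 the neighborhood is 100; the next row has 1 there.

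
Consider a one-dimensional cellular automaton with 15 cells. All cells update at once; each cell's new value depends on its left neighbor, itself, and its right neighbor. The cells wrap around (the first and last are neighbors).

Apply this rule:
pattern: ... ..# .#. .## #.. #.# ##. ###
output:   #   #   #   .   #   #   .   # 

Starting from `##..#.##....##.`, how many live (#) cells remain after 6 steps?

..####..####..#
##.##.##.##.###
#.#..#..#..#.##
.############.#
#.##########.##
.#.########.#.#
count of #: 11

11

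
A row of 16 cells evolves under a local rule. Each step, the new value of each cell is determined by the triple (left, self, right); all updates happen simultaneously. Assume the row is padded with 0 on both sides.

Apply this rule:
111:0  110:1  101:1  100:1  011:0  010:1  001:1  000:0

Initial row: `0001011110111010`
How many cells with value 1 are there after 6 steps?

step 1: 0011100011001111
step 2: 0100110101110001
step 3: 1111011110011011
step 4: 0001100011101101
step 5: 0010110100110111
step 6: 0111011111011001
count of 1: 11

11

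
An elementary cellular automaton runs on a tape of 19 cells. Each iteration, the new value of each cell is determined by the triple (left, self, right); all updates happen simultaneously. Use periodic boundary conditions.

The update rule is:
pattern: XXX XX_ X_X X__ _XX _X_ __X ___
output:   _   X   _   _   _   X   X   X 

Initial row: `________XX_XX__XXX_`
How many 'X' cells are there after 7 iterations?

iteration 1: XXXXXXXX_X__X_X__X_
iteration 2: _______X_X_XX_X_XX_
iteration 3: XXXXXXXX_X__X_X__X_  (repeats iteration 1; period 2)
iteration 7: XXXXXXXX_X__X_X__X_
count of X: 12

12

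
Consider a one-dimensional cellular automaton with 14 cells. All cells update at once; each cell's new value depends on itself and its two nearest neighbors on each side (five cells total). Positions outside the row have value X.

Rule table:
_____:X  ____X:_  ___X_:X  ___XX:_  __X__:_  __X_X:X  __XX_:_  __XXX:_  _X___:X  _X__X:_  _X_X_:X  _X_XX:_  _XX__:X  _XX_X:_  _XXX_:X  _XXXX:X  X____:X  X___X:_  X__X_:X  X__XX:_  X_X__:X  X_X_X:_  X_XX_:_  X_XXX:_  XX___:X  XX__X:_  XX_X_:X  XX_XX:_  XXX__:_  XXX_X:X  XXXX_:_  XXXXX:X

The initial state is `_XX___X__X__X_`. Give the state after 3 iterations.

XX____XXXXXX__

iteration 1: __XX_X__X__XX_
iteration 2: ____XX_X______
iteration 3: XX____XXXXXX__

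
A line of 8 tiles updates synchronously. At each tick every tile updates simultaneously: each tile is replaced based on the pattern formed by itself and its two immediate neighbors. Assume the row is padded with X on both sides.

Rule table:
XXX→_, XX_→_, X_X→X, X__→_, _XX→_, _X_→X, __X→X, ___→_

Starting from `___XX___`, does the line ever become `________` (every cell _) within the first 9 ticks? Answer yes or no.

no

tick 1: __X____X
tick 2: _XX___X_
tick 3: X____XXX
tick 4: ____X___
tick 5: ___XX__X
tick 6: __X___X_
tick 7: _XX__XXX
tick 8: X___X___
tick 9: ___XX__X
tick 9 is ___XX__X, still not uniform _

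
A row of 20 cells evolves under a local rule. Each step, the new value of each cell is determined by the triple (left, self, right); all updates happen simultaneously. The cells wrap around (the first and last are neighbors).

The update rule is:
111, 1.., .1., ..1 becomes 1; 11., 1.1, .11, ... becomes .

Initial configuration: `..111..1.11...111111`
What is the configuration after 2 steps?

...1..1.1.11.1..11..

step 1: 11.1.111...1.1.1111.
step 2: ...1..1.1.11.1..11..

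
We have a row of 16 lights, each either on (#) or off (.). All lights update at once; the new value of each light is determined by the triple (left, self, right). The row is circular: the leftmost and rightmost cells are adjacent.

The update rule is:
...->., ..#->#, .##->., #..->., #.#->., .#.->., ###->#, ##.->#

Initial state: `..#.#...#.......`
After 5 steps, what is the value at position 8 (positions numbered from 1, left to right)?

.#.....#........
#.....#.........
.....#.........#
....#.........#.
...#.........#..
position 8 holds .

.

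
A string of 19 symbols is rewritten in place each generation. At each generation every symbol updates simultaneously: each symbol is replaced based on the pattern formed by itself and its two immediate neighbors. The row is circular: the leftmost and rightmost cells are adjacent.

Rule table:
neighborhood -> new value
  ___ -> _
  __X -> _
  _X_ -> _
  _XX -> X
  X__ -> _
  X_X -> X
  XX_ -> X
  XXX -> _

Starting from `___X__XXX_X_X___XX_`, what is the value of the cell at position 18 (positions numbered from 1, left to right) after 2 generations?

X

______X_XX_X____XX_
_______XXXX_____XX_
position 18 holds X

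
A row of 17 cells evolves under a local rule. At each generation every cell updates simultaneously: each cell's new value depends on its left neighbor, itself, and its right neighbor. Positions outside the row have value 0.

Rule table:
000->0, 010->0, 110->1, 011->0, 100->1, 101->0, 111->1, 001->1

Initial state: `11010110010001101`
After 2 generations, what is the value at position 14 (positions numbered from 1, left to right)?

01000011101010100
10100101100000010
position 14 holds 0

0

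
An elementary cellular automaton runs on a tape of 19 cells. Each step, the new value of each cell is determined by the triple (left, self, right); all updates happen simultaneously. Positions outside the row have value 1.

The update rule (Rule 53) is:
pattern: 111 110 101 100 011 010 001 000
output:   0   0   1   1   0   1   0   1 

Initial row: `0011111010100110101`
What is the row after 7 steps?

1000000111110001110
0111110000001100001
1000001111100011100
0111100000011000010
1000011111000111011
0111000000110000100
1000111110001110110

1000111110001110110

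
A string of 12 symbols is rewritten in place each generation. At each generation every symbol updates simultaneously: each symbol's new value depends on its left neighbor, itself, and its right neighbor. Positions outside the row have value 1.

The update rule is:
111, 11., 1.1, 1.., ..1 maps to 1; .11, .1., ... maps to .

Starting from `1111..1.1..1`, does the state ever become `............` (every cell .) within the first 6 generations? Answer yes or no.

111111.1.11.
1111111.1.11
11111111.1.1
111111111.1.
1111111111.1
11111111111.
generation 6 is 11111111111., still not uniform .

no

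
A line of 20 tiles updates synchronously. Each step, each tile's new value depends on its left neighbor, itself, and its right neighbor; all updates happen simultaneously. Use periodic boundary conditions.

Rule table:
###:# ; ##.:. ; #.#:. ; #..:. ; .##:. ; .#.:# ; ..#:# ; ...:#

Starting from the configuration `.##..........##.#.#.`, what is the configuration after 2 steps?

#...#########...#.#.
#.##.#######..###.#.

#.##.#######..###.#.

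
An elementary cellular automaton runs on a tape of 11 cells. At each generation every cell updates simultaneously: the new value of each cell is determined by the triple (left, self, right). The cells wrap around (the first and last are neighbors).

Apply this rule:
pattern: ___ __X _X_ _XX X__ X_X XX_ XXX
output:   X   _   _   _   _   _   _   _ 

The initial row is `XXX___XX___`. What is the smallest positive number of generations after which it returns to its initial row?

2

____X____X_
XXX___XX___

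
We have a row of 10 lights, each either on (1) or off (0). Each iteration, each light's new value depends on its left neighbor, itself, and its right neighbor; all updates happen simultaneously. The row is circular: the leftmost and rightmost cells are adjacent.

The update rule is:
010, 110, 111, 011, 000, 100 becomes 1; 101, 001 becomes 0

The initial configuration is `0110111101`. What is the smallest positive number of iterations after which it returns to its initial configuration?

1

0110111101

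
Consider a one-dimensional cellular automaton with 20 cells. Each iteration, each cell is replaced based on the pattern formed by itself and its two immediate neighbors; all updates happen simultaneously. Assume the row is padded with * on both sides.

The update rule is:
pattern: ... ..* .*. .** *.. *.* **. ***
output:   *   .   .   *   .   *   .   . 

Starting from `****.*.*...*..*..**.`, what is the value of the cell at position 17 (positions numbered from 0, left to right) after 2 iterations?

iteration 1: ....*.*..*.......*.*
iteration 2: .**..*.....*****..**
position 17 holds .

.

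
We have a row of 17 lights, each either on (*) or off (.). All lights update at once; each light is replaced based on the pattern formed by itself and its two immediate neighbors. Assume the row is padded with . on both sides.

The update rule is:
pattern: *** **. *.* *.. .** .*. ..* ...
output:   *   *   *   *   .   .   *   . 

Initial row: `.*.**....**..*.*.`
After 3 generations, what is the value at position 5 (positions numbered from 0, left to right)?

.

*.*.**..*.***.*.*
.*.*.***.*.***.*.
*.*.*.***.*.***.*
position 5 holds .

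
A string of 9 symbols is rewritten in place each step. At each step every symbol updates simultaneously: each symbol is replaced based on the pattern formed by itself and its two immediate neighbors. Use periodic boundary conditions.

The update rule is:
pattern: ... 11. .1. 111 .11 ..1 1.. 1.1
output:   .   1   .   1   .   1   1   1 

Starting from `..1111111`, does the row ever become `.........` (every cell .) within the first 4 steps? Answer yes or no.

no

11.111111
111.11111
1111.1111
11111.111
step 4 is 11111.111, still not uniform .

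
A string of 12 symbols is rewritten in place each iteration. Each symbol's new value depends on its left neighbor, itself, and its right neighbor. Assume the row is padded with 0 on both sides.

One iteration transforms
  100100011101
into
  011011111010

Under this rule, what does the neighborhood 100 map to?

1

At position 1 the neighborhood is 100; the next row has 1 there.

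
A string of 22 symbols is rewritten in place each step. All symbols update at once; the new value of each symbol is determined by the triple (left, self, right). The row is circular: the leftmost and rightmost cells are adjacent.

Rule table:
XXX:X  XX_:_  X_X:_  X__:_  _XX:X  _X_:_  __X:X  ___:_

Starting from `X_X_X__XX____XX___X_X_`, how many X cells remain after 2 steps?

______XX____XX___X____
_____XX____XX___X_____
count of X: 5

5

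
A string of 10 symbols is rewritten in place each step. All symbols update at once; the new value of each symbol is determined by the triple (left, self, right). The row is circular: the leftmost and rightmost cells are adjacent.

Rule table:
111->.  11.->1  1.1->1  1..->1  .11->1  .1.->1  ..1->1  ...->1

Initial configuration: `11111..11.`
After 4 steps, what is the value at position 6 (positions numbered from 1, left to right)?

.

1...111111
11111.....
1...111111  (repeats step 1; period 2)
step 4: 11111.....
position 6 holds .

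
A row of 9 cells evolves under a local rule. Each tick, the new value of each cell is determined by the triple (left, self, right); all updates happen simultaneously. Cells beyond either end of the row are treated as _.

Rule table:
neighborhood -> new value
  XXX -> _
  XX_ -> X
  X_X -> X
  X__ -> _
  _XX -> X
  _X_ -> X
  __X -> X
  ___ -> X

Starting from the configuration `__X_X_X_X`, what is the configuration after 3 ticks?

X_XXXXXXX

tick 1: XXXXXXXXX
tick 2: X_______X
tick 3: X_XXXXXXX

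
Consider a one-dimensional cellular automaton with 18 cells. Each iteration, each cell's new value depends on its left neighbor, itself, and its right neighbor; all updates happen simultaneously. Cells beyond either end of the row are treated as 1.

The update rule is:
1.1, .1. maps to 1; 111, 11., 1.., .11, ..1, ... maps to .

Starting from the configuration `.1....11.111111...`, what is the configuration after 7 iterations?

11......1.........
........1.........
........1.........  (fixed point — unchanged through iteration 7)

........1.........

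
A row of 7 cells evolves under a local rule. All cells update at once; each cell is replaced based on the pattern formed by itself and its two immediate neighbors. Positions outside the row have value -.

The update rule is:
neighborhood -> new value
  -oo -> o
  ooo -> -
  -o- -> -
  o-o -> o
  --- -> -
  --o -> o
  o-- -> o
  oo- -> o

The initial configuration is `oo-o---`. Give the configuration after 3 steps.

step 1: ooo-o--
step 2: o-oo-o-
step 3: -oooo-o

-oooo-o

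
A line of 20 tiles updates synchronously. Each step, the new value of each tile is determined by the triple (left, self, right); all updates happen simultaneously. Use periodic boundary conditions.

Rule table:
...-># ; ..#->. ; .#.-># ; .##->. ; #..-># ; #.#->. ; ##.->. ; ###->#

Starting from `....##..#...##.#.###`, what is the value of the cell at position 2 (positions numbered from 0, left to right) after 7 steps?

#

###...#.###....#..#.
.#.##.#..#.###.##.#.
.#....##.#..#.....##
.####....##.#####...
..##.###.....###.###
#.....#.####..#...#.
#####.#..##.#.###.#.
position 2 holds #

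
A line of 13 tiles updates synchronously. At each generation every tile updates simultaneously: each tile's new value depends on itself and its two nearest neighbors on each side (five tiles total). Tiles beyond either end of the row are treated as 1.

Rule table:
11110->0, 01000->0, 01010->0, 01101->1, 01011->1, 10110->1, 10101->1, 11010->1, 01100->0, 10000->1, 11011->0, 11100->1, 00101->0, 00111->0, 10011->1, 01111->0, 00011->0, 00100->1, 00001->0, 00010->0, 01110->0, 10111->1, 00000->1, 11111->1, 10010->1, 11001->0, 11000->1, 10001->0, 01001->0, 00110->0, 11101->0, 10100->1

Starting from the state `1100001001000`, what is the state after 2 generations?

0111001011000
0101010110100

0101010110100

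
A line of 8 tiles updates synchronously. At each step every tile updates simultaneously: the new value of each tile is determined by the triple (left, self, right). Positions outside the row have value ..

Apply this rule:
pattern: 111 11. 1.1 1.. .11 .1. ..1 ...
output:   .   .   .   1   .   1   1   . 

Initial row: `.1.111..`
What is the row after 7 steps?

step 1: 11....1.
step 2: ..1..111
step 3: .1111...
step 4: 1....1..
step 5: 11..111.
step 6: ..11...1
step 7: .1..1.11

.1..1.11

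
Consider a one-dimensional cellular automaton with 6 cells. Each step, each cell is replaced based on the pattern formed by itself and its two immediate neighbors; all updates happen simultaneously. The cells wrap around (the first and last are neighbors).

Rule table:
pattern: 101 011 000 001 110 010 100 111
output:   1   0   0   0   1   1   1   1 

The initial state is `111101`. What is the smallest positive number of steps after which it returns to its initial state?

111110
011111
101111
110111
111011
111101

6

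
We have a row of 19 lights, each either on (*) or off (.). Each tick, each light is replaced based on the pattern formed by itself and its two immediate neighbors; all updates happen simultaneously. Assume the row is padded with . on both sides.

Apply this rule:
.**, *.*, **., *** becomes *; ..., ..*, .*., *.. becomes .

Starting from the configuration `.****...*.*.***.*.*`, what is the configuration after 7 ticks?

.****.....*******..

.****....*.*****.*.
.****.....*******..
.****.....*******..  (fixed point — unchanged through tick 7)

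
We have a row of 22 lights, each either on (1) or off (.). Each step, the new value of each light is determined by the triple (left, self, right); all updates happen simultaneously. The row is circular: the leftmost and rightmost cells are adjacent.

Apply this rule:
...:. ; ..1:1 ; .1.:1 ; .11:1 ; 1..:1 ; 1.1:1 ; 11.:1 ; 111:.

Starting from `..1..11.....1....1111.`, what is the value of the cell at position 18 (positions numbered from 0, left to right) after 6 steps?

.

.1111111...111..11..11
11.....11.11.111111111
.11...11111111........
1111.11......11.......
1..11111....1111.....1
1111...11..11..11...11
position 18 holds .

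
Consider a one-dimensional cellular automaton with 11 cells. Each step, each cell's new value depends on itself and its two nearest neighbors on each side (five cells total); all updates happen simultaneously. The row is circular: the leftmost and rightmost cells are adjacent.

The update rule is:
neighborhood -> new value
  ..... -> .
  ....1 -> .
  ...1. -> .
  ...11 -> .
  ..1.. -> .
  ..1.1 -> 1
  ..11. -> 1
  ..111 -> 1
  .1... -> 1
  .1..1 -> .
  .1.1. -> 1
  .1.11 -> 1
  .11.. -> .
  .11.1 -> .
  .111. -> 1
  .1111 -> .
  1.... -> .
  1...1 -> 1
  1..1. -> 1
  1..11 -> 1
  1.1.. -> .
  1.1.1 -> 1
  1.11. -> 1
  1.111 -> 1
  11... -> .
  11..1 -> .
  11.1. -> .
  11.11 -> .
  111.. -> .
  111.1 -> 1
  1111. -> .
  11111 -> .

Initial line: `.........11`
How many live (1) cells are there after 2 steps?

step 1: .........1.
step 2: ..........1
count of 1: 1

1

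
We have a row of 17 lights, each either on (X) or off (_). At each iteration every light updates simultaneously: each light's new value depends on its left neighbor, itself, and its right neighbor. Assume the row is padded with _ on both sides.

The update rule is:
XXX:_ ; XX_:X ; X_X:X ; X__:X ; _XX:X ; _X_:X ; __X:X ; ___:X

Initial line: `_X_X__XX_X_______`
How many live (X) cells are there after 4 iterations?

iteration 1: XXXXXXXXXXXXXXXXX
iteration 2: X_______________X
iteration 3: XXXXXXXXXXXXXXXXX  (repeats iteration 1; period 2)
iteration 4: X_______________X
count of X: 2

2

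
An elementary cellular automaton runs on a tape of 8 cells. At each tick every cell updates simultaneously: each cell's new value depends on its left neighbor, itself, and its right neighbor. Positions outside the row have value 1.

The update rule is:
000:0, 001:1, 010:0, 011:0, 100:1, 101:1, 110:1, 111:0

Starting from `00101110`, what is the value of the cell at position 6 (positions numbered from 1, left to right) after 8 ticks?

11010011
01101100
10110111
11011000
01101101
10110110
11011011
01101100
position 6 holds 1

1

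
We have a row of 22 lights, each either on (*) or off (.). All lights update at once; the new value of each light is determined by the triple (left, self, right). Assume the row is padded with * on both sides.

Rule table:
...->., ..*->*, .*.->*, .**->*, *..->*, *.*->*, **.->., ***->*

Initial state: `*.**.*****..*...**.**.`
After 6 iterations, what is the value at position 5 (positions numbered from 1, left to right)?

.**.*****.****.**.**.*
**.*****.****.**.**.**
*.*****.****.**.**.***
.*****.****.**.**.****
*****.****.**.**.*****
****.****.**.**.******
position 5 holds .

.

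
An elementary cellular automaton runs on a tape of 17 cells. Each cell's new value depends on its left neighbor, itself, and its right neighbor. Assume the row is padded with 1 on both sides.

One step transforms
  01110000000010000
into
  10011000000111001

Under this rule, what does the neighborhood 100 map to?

At position 4 the neighborhood is 100; the next row has 1 there.

1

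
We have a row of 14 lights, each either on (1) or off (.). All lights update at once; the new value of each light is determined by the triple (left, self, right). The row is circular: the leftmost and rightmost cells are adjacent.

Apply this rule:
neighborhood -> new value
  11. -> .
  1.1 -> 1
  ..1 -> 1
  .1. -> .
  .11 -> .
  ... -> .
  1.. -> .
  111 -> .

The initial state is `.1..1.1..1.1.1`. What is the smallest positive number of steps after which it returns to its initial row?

1..1.1..1.1.1.
..1.1..1.1.1.1
.1.1..1.1.1.1.
1.1..1.1.1.1..
.1..1.1.1.1..1
1..1.1.1.1..1.
..1.1.1.1..1.1
.1.1.1.1..1.1.
1.1.1.1..1.1..
.1.1.1..1.1..1
1.1.1..1.1..1.
.1.1..1.1..1.1
1.1..1.1..1.1.
.1..1.1..1.1.1

14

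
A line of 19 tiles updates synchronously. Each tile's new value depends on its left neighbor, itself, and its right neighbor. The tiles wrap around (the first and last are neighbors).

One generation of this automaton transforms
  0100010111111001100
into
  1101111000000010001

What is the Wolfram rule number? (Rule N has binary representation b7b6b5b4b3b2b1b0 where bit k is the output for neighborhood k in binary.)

position 8: 111 → 0  (bit 7 = 0)
position 12: 110 → 0  (bit 6 = 0)
position 6: 101 → 1  (bit 5 = 1)
position 2: 100 → 0  (bit 4 = 0)
position 7: 011 → 0  (bit 3 = 0)
position 1: 010 → 1  (bit 2 = 1)
position 0: 001 → 1  (bit 1 = 1)
position 3: 000 → 1  (bit 0 = 1)
bits b7..b0 = 00100111 = 39

39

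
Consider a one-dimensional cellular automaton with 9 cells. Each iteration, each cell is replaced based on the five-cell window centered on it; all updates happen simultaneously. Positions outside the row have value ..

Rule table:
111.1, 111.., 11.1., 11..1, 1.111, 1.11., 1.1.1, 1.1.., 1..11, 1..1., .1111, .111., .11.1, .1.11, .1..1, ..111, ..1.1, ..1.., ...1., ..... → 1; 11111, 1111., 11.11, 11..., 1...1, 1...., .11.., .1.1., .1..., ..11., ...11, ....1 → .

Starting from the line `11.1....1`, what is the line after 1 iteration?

.111...11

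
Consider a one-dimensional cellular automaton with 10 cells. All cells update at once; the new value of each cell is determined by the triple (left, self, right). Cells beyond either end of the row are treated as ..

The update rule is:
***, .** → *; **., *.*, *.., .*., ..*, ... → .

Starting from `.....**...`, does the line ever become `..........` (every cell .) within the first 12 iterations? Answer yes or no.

yes

iteration 1: .....*....
iteration 2: ..........
all cells are . at iteration 2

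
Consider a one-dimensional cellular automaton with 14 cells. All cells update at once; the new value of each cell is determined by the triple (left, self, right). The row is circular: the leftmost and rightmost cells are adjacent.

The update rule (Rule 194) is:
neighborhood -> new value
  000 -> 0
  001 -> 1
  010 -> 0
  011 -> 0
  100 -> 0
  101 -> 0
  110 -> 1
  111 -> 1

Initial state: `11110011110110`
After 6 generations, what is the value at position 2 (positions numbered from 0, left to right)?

01110101110010
10110000110100
00010001010001
00100010000010
01000100000100
10001000001000
position 2 holds 0

0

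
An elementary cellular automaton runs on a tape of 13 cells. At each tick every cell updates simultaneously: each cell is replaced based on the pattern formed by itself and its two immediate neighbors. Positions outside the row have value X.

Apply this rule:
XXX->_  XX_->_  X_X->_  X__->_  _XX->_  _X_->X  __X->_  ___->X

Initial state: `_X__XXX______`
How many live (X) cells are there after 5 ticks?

5

_X______XXXX_
_X_XXXX______
_X______XXXX_  (repeats tick 1; period 2)
tick 5: _X______XXXX_
count of X: 5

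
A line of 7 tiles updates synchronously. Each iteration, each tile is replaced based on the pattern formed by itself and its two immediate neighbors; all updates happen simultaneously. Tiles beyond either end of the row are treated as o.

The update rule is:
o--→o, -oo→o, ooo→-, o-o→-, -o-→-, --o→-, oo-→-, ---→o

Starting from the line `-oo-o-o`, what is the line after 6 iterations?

-o----o
--ooo-o
o-o---o
---oo-o
oo-o--o
----o-o

----o-o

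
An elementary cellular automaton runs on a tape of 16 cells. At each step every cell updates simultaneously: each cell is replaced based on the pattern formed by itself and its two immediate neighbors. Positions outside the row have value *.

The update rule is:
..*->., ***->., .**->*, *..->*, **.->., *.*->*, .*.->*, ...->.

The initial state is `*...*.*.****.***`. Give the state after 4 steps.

.*..*****...**..
***.*....*..*.*.
...***...**.****
*..*..*..*.**...

*..*..*..*.**...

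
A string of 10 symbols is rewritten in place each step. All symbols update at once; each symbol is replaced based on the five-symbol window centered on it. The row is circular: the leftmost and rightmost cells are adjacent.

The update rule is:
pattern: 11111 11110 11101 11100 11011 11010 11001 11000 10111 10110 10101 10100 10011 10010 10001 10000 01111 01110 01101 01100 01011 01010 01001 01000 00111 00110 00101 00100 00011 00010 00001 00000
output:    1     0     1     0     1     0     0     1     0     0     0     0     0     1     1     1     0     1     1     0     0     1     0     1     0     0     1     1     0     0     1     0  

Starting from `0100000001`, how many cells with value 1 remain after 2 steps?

1011000101
1100110100
count of 1: 5

5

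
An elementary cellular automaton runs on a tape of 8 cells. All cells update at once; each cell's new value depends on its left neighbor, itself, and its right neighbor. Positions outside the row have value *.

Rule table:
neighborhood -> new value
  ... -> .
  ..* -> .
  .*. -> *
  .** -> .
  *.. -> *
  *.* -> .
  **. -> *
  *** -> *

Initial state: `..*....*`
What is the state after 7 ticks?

*.**....
*..**...
**..**..
***..**.
****..*.
*****.*.
*****.*.

*****.*.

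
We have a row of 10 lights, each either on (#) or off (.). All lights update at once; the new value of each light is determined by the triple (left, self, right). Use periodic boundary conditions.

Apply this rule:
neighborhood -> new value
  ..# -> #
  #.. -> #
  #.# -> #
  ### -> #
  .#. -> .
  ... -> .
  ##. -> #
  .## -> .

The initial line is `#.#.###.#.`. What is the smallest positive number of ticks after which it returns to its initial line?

10

.#.#.###.#
#.#.#.###.
.#.#.#.###
#.#.#.#.##
##.#.#.#.#
###.#.#.#.
.###.#.#.#
#.###.#.#.
.#.###.#.#
#.#.###.#.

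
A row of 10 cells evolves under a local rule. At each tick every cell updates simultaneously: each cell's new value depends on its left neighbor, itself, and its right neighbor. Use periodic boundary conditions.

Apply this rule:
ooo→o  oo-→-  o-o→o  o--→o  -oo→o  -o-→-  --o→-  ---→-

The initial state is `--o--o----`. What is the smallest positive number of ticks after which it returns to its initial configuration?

---o--o---
----o--o--
-----o--o-
------o--o
o------o--
-o------o-
--o------o
o--o------
-o--o-----
--o--o----

10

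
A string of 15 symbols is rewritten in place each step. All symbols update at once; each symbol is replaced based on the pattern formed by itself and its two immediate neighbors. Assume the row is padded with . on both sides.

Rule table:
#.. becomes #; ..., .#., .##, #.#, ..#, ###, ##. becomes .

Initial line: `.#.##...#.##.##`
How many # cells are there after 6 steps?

.....#.........
......#........
.......#.......
........#......
.........#.....
..........#....
count of #: 1

1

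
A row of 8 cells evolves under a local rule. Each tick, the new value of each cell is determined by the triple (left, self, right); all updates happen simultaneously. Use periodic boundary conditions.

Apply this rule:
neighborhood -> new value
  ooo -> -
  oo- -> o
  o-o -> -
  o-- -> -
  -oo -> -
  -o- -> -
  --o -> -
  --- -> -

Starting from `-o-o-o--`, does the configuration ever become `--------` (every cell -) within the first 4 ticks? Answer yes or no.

tick 1: --------
all cells are - at tick 1

yes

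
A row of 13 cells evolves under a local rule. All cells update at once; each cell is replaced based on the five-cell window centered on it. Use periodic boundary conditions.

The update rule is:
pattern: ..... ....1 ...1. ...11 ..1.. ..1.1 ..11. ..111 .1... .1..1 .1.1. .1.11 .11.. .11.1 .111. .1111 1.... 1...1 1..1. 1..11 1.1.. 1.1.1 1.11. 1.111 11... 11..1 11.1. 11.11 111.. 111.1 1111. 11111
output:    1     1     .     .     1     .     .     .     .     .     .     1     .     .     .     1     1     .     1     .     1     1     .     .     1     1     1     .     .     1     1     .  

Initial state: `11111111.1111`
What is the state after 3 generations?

......11..1..
11111...111.1
1..1.1....1..

1..1.1....1..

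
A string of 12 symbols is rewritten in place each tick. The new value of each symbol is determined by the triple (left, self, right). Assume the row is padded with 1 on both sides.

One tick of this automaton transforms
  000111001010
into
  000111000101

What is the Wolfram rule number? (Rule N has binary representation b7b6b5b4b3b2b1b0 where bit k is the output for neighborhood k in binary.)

position 4: 111 → 1  (bit 7 = 1)
position 5: 110 → 1  (bit 6 = 1)
position 9: 101 → 1  (bit 5 = 1)
position 0: 100 → 0  (bit 4 = 0)
position 3: 011 → 1  (bit 3 = 1)
position 8: 010 → 0  (bit 2 = 0)
position 2: 001 → 0  (bit 1 = 0)
position 1: 000 → 0  (bit 0 = 0)
bits b7..b0 = 11101000 = 232

232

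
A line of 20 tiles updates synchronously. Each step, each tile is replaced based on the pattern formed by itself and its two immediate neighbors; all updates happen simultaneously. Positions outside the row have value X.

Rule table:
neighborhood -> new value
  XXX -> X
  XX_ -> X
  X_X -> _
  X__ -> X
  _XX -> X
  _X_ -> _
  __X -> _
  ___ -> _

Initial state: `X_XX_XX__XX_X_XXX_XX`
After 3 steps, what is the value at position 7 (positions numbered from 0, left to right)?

X_XX_XXX_XX___XXX_XX
X_XX_XXX_XXX__XXX_XX
X_XX_XXX_XXXX_XXX_XX
position 7 holds X

X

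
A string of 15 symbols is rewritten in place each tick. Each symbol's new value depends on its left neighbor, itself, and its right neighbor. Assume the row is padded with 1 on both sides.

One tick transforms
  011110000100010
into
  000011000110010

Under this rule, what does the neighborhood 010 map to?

At position 9 the neighborhood is 010; the next row has 1 there.

1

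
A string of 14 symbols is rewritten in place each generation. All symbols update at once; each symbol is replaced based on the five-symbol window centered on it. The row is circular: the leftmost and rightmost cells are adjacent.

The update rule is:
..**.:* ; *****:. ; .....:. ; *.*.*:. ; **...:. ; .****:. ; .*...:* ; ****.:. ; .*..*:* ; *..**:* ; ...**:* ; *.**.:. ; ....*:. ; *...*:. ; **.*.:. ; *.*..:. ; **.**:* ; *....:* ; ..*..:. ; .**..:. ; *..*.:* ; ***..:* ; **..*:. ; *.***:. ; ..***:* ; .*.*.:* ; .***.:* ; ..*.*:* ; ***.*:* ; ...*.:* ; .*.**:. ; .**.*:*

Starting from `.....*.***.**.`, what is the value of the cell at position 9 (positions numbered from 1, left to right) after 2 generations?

generation 1: *...**..***...
generation 2: .*.**..****..*
position 9 holds *

*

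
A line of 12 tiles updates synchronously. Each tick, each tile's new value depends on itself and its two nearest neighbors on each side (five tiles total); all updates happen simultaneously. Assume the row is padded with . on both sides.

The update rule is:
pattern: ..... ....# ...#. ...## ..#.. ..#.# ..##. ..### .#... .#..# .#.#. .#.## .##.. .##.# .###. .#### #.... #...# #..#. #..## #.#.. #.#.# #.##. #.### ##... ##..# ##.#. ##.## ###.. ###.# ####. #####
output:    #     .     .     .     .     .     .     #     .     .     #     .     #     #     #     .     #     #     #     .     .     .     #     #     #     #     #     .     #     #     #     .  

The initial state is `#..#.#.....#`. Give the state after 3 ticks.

#....#..#.##

..#.#..##...
...#....####
#....#..#.##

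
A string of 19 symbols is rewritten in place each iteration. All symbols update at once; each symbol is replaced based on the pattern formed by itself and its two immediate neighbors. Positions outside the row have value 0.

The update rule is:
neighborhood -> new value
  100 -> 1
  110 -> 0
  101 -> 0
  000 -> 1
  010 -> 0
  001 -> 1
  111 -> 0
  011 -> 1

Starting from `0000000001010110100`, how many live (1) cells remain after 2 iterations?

9

1111111110000100011
1000000001111011110
count of 1: 9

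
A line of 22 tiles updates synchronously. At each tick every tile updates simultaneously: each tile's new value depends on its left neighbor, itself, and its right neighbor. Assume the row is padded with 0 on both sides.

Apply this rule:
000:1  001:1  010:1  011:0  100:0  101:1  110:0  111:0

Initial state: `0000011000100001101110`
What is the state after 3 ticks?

1111110001110111001000

1111100011101110010000
0000001100010000110111
1111110001110111001000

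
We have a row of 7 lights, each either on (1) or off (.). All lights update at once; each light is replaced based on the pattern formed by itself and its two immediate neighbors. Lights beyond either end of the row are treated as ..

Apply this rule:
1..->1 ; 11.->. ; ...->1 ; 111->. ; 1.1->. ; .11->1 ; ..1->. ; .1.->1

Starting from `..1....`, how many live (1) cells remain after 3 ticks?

tick 1: 1.11111
tick 2: 1.1....
tick 3: 1.11111
count of 1: 6

6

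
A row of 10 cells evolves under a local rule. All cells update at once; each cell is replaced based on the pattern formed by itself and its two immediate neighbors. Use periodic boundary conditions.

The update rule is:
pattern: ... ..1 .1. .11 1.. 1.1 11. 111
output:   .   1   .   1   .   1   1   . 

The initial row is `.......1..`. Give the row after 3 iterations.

......1...
.....1....
....1.....

....1.....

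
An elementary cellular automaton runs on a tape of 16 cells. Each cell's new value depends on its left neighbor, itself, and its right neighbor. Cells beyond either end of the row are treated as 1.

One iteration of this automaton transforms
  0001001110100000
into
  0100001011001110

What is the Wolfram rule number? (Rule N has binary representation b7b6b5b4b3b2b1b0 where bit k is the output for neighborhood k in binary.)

105

position 7: 111 → 0  (bit 7 = 0)
position 8: 110 → 1  (bit 6 = 1)
position 9: 101 → 1  (bit 5 = 1)
position 0: 100 → 0  (bit 4 = 0)
position 6: 011 → 1  (bit 3 = 1)
position 3: 010 → 0  (bit 2 = 0)
position 2: 001 → 0  (bit 1 = 0)
position 1: 000 → 1  (bit 0 = 1)
bits b7..b0 = 01101001 = 105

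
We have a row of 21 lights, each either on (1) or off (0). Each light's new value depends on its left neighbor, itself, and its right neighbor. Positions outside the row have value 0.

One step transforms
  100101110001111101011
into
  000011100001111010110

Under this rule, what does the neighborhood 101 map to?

At position 4 the neighborhood is 101; the next row has 1 there.

1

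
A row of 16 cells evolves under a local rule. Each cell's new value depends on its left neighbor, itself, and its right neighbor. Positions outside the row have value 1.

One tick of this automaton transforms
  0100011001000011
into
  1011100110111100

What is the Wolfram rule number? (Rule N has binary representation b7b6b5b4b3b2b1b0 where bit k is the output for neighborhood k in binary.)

position 15: 111 → 0  (bit 7 = 0)
position 6: 110 → 0  (bit 6 = 0)
position 0: 101 → 1  (bit 5 = 1)
position 2: 100 → 1  (bit 4 = 1)
position 5: 011 → 0  (bit 3 = 0)
position 1: 010 → 0  (bit 2 = 0)
position 4: 001 → 1  (bit 1 = 1)
position 3: 000 → 1  (bit 0 = 1)
bits b7..b0 = 00110011 = 51

51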